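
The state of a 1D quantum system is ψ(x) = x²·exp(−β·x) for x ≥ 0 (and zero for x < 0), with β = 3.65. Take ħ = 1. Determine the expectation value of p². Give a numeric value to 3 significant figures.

4.44

p² ψ = −ħ² d²ψ/dx²; ⟨p²⟩ = −ħ² ∫ ψ*·ψ'' dx / ∫|ψ|² dx.
Differentiate x²·exp(−β·x) with the product rule; every integrand then reduces to terms xʲ·e^(−2βx) on [0, ∞), with ∫₀^∞ xʲ·e^(−2βx) dx = j!/(2β)^(j+1).
State is unnormalized: ∫|ψ|² dx = 0.0011577, and ∫ψ*·(−ħ² ψ'') dx = 0.0051412, so ⟨p²⟩ = 0.0051412 / 0.0011577.
⟨p²⟩ = 4.4408.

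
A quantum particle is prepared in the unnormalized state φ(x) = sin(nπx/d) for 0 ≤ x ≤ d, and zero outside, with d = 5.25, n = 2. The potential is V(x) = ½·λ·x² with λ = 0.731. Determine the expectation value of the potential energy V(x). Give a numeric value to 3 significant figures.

3.23

⟨V⟩ = ∫ V(x)·|φ|² dx / ∫|φ|² dx.
With sin²θ = (1 − cos2θ)/2 on 0 ≤ x ≤ d: ∫sin²(nπx/d) dx = d/2, ∫x·sin²(nπx/d) dx = d²/4, ∫x²·sin²(nπx/d) dx = d³·(1/6 − 1/(4n²π²)); higher powers xᵏ the same way, integrating xᵏ·cos(2nπx/d) by parts.
State is unnormalized: ∫|φ|² dx = 2.6250, and ∫φ*·V(x)·φ dx = 8.4799, so ⟨V⟩ = 8.4799 / 2.6250.
⟨V⟩ = 3.2304.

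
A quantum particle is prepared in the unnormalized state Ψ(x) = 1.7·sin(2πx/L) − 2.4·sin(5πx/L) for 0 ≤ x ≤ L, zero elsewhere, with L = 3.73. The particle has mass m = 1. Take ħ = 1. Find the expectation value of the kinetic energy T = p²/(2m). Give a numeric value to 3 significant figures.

T = −(ħ²/2m) d²/dx², so ⟨T⟩ = −(ħ²/2m) ∫ Ψ*·Ψ'' dx / ∫|Ψ|² dx; with m = 1.
d²/dx² sin(jπx/L) = −(jπ/L)²·sin(jπx/L); on 0 ≤ x ≤ L, ∫sin²(jπx/L) dx = L/2 and ∫sin(jπx/L)·sin(lπx/L) dx = 0 for j ≠ l, so only diagonal terms survive in ∫|Ψ|² and ∫Ψ·Ψ″; ∫Ψ·Ψ′ dx = [Ψ²/2] between the walls = 0.
State is unnormalized: ∫|Ψ|² dx = 16.132, and ∫Ψ*·(−ħ²/2m · Ψ'') dx = 102.90, so ⟨T⟩ = 102.90 / 16.132.
⟨T⟩ = 6.3787.

6.38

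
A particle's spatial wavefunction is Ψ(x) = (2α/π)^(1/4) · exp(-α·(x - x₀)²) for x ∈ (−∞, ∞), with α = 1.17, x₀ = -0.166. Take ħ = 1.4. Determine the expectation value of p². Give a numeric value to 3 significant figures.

p² Ψ = −ħ² d²Ψ/dx²; ⟨p²⟩ = −ħ² ∫ Ψ*·Ψ'' dx.
Gaussian moments (u = x − x₀): ∫u^(2j)·e^(−2αu²) du = (2j−1)!!/(4α)^j · √(π/(2α)), odd powers integrate to 0; here √(π/(2α)) = 1.1587. Derivatives: d/dx e^(−αu²) = −2αu·e^(−αu²), d²/dx² e^(−αu²) = (4α²u² − 2α)·e^(−αu²).
⟨p²⟩ = 2.2932.

2.29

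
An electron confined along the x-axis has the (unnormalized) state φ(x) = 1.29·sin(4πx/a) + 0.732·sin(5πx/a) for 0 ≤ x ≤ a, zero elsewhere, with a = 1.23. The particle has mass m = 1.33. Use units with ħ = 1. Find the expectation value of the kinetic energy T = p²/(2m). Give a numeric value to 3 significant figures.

T = −(ħ²/2m) d²/dx², so ⟨T⟩ = −(ħ²/2m) ∫ φ*·φ'' dx / ∫|φ|² dx; with m = 1.33.
d²/dx² sin(jπx/a) = −(jπ/a)²·sin(jπx/a); on 0 ≤ x ≤ a, ∫sin²(jπx/a) dx = a/2 and ∫sin(jπx/a)·sin(lπx/a) dx = 0 for j ≠ l, so only diagonal terms survive in ∫|φ|² and ∫φ·φ″; ∫φ·φ′ dx = [φ²/2] between the walls = 0.
State is unnormalized: ∫|φ|² dx = 1.3530, and ∫φ*·(−ħ²/2m · φ'') dx = 60.363, so ⟨T⟩ = 60.363 / 1.3530.
⟨T⟩ = 44.616.

44.6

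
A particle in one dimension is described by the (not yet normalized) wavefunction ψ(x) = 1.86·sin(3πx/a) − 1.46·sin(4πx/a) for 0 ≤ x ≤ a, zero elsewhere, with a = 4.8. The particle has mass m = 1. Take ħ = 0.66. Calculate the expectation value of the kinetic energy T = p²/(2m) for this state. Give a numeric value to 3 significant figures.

T = −(ħ²/2m) d²/dx², so ⟨T⟩ = −(ħ²/2m) ∫ ψ*·ψ'' dx / ∫|ψ|² dx; with m = 1.
d²/dx² sin(jπx/a) = −(jπ/a)²·sin(jπx/a); on 0 ≤ x ≤ a, ∫sin²(jπx/a) dx = a/2 and ∫sin(jπx/a)·sin(lπx/a) dx = 0 for j ≠ l, so only diagonal terms survive in ∫|ψ|² and ∫ψ·ψ″; ∫ψ·ψ′ dx = [ψ²/2] between the walls = 0.
State is unnormalized: ∫|ψ|² dx = 13.419, and ∫ψ*·(−ħ²/2m · ψ'') dx = 14.609, so ⟨T⟩ = 14.609 / 13.419.
⟨T⟩ = 1.0887.

1.09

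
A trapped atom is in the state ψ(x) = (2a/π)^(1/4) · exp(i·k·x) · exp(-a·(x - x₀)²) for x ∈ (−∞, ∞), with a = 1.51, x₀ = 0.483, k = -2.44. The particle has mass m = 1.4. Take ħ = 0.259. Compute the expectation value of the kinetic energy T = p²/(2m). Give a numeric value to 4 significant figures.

T = −(ħ²/2m) d²/dx², so ⟨T⟩ = −(ħ²/2m) ∫ ψ*·ψ'' dx; with m = 1.4.
Gaussian moments (u = x − x₀): ∫u^(2j)·e^(−2au²) du = (2j−1)!!/(4a)^j · √(π/(2a)), odd powers integrate to 0; here √(π/(2a)) = 1.0199. Derivatives: ψ′ = (ik − 2au)·ψ, ψ″ = ((ik − 2au)² − 2a)·ψ; the odd-in-u pieces drop out.
⟨T⟩ = 0.17881.

0.1788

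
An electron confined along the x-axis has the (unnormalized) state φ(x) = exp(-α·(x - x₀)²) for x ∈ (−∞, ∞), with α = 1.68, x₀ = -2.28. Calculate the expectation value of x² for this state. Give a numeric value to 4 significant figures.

5.347

⟨x²⟩ = ∫ x²·|φ|² dx / ∫|φ|² dx (integrals over the domain).
Gaussian moments (u = x − x₀): ∫u^(2j)·e^(−2αu²) du = (2j−1)!!/(4α)^j · √(π/(2α)), odd powers integrate to 0; here √(π/(2α)) = 0.96695.
State is unnormalized: ∫|φ|² dx = 0.96695, and ∫φ*·x²·φ dx = 5.1705, so ⟨x²⟩ = 5.1705 / 0.96695.
⟨x²⟩ = 5.3472.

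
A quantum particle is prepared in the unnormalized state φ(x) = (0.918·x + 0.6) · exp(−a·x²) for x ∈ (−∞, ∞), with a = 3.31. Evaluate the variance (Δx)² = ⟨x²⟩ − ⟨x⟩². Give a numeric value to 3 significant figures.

Compute ⟨x⟩ and ⟨x²⟩ separately, then (Δx)² = ⟨x²⟩ − ⟨x⟩².
Expand each integrand as polynomial × e^(−2ax²) and use ∫x^(2j)·e^(−2ax²) dx = (2j−1)!!/(4a)^j · √(π/(2a)), odd powers → 0; here √(π/(2a)) = 0.68888.
Normalization: ∫|φ|² dx = 0.29185.
⟨x⟩ = 0.19639 and ⟨x²⟩ = 0.098224.
(Δx)² = 0.098224 − (0.19639)² = 0.059653.

0.0597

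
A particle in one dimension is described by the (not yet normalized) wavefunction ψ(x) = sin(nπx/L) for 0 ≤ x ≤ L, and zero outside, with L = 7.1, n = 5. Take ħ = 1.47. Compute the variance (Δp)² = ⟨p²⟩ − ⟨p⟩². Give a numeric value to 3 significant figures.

Compute ⟨p⟩ and ⟨p²⟩ separately; (Δp)² = ⟨p²⟩ − ⟨p⟩².
d/dx sin(nπx/L) = (nπ/L)·cos(nπx/L) and d²/dx² sin(nπx/L) = −(nπ/L)²·sin(nπx/L); on 0 ≤ x ≤ L, ∫sin²(nπx/L) dx = L/2 and ∫sin(nπx/L)·cos(nπx/L) dx = 0.
Normalization: ∫|ψ|² dx = 3.5500.
⟨p⟩ = 0.0000 and ⟨p²⟩ = 10.577.
(Δp)² = 10.577 − (0.0000)² = 10.577.

10.6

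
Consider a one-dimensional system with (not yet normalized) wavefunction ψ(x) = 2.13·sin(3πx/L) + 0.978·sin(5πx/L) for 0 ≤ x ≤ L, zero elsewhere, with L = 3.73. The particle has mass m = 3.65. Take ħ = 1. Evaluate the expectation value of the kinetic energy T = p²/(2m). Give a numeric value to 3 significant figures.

T = −(ħ²/2m) d²/dx², so ⟨T⟩ = −(ħ²/2m) ∫ ψ*·ψ'' dx / ∫|ψ|² dx; with m = 3.65.
d²/dx² sin(jπx/L) = −(jπ/L)²·sin(jπx/L); on 0 ≤ x ≤ L, ∫sin²(jπx/L) dx = L/2 and ∫sin(jπx/L)·sin(lπx/L) dx = 0 for j ≠ l, so only diagonal terms survive in ∫|ψ|² and ∫ψ·ψ″; ∫ψ·ψ′ dx = [ψ²/2] between the walls = 0.
State is unnormalized: ∫|ψ|² dx = 10.245, and ∫ψ*·(−ħ²/2m · ψ'') dx = 11.734, so ⟨T⟩ = 11.734 / 10.245.
⟨T⟩ = 1.1453.

1.15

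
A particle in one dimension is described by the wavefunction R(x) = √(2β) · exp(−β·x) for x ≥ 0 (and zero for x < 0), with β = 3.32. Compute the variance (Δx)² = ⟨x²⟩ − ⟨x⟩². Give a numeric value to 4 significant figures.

0.02268

Compute ⟨x⟩ and ⟨x²⟩ separately, then (Δx)² = ⟨x²⟩ − ⟨x⟩².
Every integrand reduces to terms xʲ·e^(−2βx) on [0, ∞); use ∫₀^∞ xʲ·e^(−2βx) dx = j!/(2β)^(j+1).
⟨x⟩ = 0.15060 and ⟨x²⟩ = 0.045362.
(Δx)² = 0.045362 − (0.15060)² = 0.022681.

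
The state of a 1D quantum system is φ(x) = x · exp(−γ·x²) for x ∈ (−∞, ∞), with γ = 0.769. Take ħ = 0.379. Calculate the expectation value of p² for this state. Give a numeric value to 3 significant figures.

0.331

p² φ = −ħ² d²φ/dx²; ⟨p²⟩ = −ħ² ∫ φ*·φ'' dx / ∫|φ|² dx.
Expand each integrand as polynomial × e^(−2γx²) and use ∫x^(2j)·e^(−2γx²) dx = (2j−1)!!/(4γ)^j · √(π/(2γ)), odd powers → 0; here √(π/(2γ)) = 1.4292. Differentiate with the product rule, d/dx e^(−γx²) = −2γx·e^(−γx²).
State is unnormalized: ∫|φ|² dx = 0.46463, and ∫φ*·(−ħ² φ'') dx = 0.15397, so ⟨p²⟩ = 0.15397 / 0.46463.
⟨p²⟩ = 0.33138.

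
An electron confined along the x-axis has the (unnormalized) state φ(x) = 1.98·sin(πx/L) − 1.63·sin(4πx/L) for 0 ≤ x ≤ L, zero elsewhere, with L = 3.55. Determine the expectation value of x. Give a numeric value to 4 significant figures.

1.825

⟨x⟩ = ∫ x·|φ|² dx / ∫|φ|² dx (integrals over the domain).
On 0 ≤ x ≤ L (j ≠ l): ∫sin²(jπx/L) dx = L/2, ∫sin(jπx/L)·sin(lπx/L) dx = 0; diagonal moments ∫x·sin²(jπx/L) dx = L²/4, ∫x²·sin²(jπx/L) dx = L³·(1/6 − 1/(4j²π²)); cross terms ∫x·sin(jπx/L)·sin(lπx/L) dx = 0 for j + l even and −4jlL²/(π²(j² − l²)²) for j + l odd, ∫x²·sin(jπx/L)·sin(lπx/L) dx = (−1)^(j+l)·4jlL³/(π²(j² − l²)²); higher powers the same way via product-to-sum and parts.
State is unnormalized: ∫|φ|² dx = 11.675, and ∫φ*·x·φ dx = 21.309, so ⟨x⟩ = 21.309 / 11.675.
⟨x⟩ = 1.8252.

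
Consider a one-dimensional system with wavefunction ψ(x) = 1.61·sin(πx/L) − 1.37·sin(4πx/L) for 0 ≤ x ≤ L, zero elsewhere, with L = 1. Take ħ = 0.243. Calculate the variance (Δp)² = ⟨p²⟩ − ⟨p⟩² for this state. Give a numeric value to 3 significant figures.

4.25

Compute ⟨p⟩ and ⟨p²⟩ separately; (Δp)² = ⟨p²⟩ − ⟨p⟩².
d²/dx² sin(jπx/L) = −(jπ/L)²·sin(jπx/L); on 0 ≤ x ≤ L, ∫sin²(jπx/L) dx = L/2 and ∫sin(jπx/L)·sin(lπx/L) dx = 0 for j ≠ l, so only diagonal terms survive in ∫|ψ|² and ∫ψ·ψ″; ∫ψ·ψ′ dx = [ψ²/2] between the walls = 0.
Normalization: ∫|ψ|² dx = 2.2345.
⟨p⟩ = 0.0000 and ⟨p²⟩ = 4.2542.
(Δp)² = 4.2542 − (0.0000)² = 4.2542.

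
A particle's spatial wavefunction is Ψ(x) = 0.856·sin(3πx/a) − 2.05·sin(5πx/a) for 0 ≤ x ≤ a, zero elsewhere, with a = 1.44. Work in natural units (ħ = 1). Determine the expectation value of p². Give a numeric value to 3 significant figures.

108.

p² Ψ = −ħ² d²Ψ/dx²; ⟨p²⟩ = −ħ² ∫ Ψ*·Ψ'' dx / ∫|Ψ|² dx.
d²/dx² sin(jπx/a) = −(jπ/a)²·sin(jπx/a); on 0 ≤ x ≤ a, ∫sin²(jπx/a) dx = a/2 and ∫sin(jπx/a)·sin(lπx/a) dx = 0 for j ≠ l, so only diagonal terms survive in ∫|Ψ|² and ∫Ψ·Ψ″; ∫Ψ·Ψ′ dx = [Ψ²/2] between the walls = 0.
State is unnormalized: ∫|Ψ|² dx = 3.5534, and ∫Ψ*·(−ħ² Ψ'') dx = 382.64, so ⟨p²⟩ = 382.64 / 3.5534.
⟨p²⟩ = 107.68.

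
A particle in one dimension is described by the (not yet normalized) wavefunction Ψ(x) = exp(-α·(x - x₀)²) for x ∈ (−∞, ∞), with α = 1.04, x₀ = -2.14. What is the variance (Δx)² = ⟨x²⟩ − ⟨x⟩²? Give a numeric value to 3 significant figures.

0.240

Compute ⟨x⟩ and ⟨x²⟩ separately, then (Δx)² = ⟨x²⟩ − ⟨x⟩².
Gaussian moments (u = x − x₀): ∫u^(2j)·e^(−2αu²) du = (2j−1)!!/(4α)^j · √(π/(2α)), odd powers integrate to 0; here √(π/(2α)) = 1.2290.
Normalization: ∫|Ψ|² dx = 1.2290.
⟨x⟩ = -2.1400 and ⟨x²⟩ = 4.8200.
(Δx)² = 4.8200 − (-2.1400)² = 0.24038.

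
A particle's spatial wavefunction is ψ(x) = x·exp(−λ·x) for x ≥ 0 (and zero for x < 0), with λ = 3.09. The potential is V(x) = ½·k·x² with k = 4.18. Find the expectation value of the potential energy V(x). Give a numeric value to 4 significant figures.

0.6567

⟨V⟩ = ∫ V(x)·|ψ|² dx / ∫|ψ|² dx.
Every integrand reduces to terms xʲ·e^(−2λx) on [0, ∞); use ∫₀^∞ xʲ·e^(−2λx) dx = j!/(2λ)^(j+1).
State is unnormalized: ∫|ψ|² dx = 0.0084735, and ∫ψ*·V(x)·ψ dx = 0.0055644, so ⟨V⟩ = 0.0055644 / 0.0084735.
⟨V⟩ = 0.65668.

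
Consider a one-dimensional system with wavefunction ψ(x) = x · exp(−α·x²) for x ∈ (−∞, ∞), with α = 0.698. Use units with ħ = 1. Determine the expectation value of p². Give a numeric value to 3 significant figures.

p² ψ = −ħ² d²ψ/dx²; ⟨p²⟩ = −ħ² ∫ ψ*·ψ'' dx / ∫|ψ|² dx.
Expand each integrand as polynomial × e^(−2αx²) and use ∫x^(2j)·e^(−2αx²) dx = (2j−1)!!/(4α)^j · √(π/(2α)), odd powers → 0; here √(π/(2α)) = 1.5001. Differentiate with the product rule, d/dx e^(−αx²) = −2αx·e^(−αx²).
State is unnormalized: ∫|ψ|² dx = 0.53730, and ∫ψ*·(−ħ² ψ'') dx = 1.1251, so ⟨p²⟩ = 1.1251 / 0.53730.
⟨p²⟩ = 2.0940.

2.09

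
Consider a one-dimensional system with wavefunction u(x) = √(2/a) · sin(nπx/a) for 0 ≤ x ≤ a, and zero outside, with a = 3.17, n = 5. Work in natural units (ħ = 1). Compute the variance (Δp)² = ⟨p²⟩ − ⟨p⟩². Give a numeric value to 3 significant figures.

24.6

Compute ⟨p⟩ and ⟨p²⟩ separately; (Δp)² = ⟨p²⟩ − ⟨p⟩².
d/dx sin(nπx/a) = (nπ/a)·cos(nπx/a) and d²/dx² sin(nπx/a) = −(nπ/a)²·sin(nπx/a); on 0 ≤ x ≤ a, ∫sin²(nπx/a) dx = a/2 and ∫sin(nπx/a)·cos(nπx/a) dx = 0.
⟨p⟩ = 0.0000 and ⟨p²⟩ = 24.554.
(Δp)² = 24.554 − (0.0000)² = 24.554.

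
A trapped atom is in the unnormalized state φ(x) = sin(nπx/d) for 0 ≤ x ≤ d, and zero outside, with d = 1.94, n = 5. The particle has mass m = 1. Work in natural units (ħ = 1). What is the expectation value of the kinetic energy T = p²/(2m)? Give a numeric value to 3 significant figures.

T = −(ħ²/2m) d²/dx², so ⟨T⟩ = −(ħ²/2m) ∫ φ*·φ'' dx / ∫|φ|² dx; with m = 1.
d/dx sin(nπx/d) = (nπ/d)·cos(nπx/d) and d²/dx² sin(nπx/d) = −(nπ/d)²·sin(nπx/d); on 0 ≤ x ≤ d, ∫sin²(nπx/d) dx = d/2 and ∫sin(nπx/d)·cos(nπx/d) dx = 0.
State is unnormalized: ∫|φ|² dx = 0.97000, and ∫φ*·(−ħ²/2m · φ'') dx = 31.796, so ⟨T⟩ = 31.796 / 0.97000.
⟨T⟩ = 32.780.

32.8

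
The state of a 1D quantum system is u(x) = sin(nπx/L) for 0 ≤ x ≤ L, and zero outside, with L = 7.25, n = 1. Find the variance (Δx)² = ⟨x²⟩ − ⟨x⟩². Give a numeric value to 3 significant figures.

Compute ⟨x⟩ and ⟨x²⟩ separately, then (Δx)² = ⟨x²⟩ − ⟨x⟩².
With sin²θ = (1 − cos2θ)/2 on 0 ≤ x ≤ L: ∫sin²(nπx/L) dx = L/2, ∫x·sin²(nπx/L) dx = L²/4, ∫x²·sin²(nπx/L) dx = L³·(1/6 − 1/(4n²π²)); higher powers xᵏ the same way, integrating xᵏ·cos(2nπx/L) by parts.
Normalization: ∫|u|² dx = 3.6250.
⟨x⟩ = 3.6250 and ⟨x²⟩ = 14.858.
(Δx)² = 14.858 − (3.6250)² = 1.7174.

1.72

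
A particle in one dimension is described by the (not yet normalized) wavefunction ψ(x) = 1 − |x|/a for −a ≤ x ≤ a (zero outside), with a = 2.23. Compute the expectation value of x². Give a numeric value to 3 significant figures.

⟨x²⟩ = ∫ x²·|ψ|² dx / ∫|ψ|² dx (integrals over the domain).
ψ is even, so ∫ over [−a, a] = 2∫₀ᵃ with ψ = 1 − x/a there: ∫₀ᵃ (1 − x/a)² dx = a/3, ∫₀ᵃ x²(1 − x/a)² dx = a³/30, ∫₀ᵃ x⁴(1 − x/a)² dx = a⁵/105.
State is unnormalized: ∫|ψ|² dx = 1.4867, and ∫ψ*·x²·ψ dx = 0.73930, so ⟨x²⟩ = 0.73930 / 1.4867.
⟨x²⟩ = 0.49729.

0.497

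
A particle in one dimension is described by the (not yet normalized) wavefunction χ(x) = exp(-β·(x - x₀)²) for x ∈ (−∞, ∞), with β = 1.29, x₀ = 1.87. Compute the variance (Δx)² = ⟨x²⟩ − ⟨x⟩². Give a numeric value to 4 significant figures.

0.1938

Compute ⟨x⟩ and ⟨x²⟩ separately, then (Δx)² = ⟨x²⟩ − ⟨x⟩².
Gaussian moments (u = x − x₀): ∫u^(2j)·e^(−2βu²) du = (2j−1)!!/(4β)^j · √(π/(2β)), odd powers integrate to 0; here √(π/(2β)) = 1.1035.
Normalization: ∫|χ|² dx = 1.1035.
⟨x⟩ = 1.8700 and ⟨x²⟩ = 3.6907.
(Δx)² = 3.6907 − (1.8700)² = 0.19380.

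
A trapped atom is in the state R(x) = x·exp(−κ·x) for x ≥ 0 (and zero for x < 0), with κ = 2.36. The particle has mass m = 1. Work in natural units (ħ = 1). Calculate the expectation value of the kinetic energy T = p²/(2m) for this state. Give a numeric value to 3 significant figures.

2.78

T = −(ħ²/2m) d²/dx², so ⟨T⟩ = −(ħ²/2m) ∫ R*·R'' dx / ∫|R|² dx; with m = 1.
Differentiate x·exp(−κ·x) with the product rule; every integrand then reduces to terms xʲ·e^(−2κx) on [0, ∞), with ∫₀^∞ xʲ·e^(−2κx) dx = j!/(2κ)^(j+1).
State is unnormalized: ∫|R|² dx = 0.019020, and ∫R*·(−ħ²/2m · R'') dx = 0.052966, so ⟨T⟩ = 0.052966 / 0.019020.
⟨T⟩ = 2.7848.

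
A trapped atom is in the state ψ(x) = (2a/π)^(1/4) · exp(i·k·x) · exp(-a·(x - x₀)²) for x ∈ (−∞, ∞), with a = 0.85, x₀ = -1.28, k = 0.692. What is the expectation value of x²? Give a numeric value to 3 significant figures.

⟨x²⟩ = ∫ x²·|ψ|² dx (integrals over the domain).
Gaussian moments (u = x − x₀): ∫u^(2j)·e^(−2au²) du = (2j−1)!!/(4a)^j · √(π/(2a)), odd powers integrate to 0; here √(π/(2a)) = 1.3594.
⟨x²⟩ = 1.9325.

1.93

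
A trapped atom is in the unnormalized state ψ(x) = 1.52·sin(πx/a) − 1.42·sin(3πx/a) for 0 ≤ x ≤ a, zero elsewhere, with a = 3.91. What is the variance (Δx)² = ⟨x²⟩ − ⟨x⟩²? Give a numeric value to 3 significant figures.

0.241

Compute ⟨x⟩ and ⟨x²⟩ separately, then (Δx)² = ⟨x²⟩ − ⟨x⟩².
On 0 ≤ x ≤ a (j ≠ l): ∫sin²(jπx/a) dx = a/2, ∫sin(jπx/a)·sin(lπx/a) dx = 0; diagonal moments ∫x·sin²(jπx/a) dx = a²/4, ∫x²·sin²(jπx/a) dx = a³·(1/6 − 1/(4j²π²)); cross terms ∫x·sin(jπx/a)·sin(lπx/a) dx = 0 for j + l even and −4jla²/(π²(j² − l²)²) for j + l odd, ∫x²·sin(jπx/a)·sin(lπx/a) dx = (−1)^(j+l)·4jla³/(π²(j² − l²)²); higher powers the same way via product-to-sum and parts.
Normalization: ∫|ψ|² dx = 8.4589.
⟨x⟩ = 1.9550 and ⟨x²⟩ = 4.0628.
(Δx)² = 4.0628 − (1.9550)² = 0.24080.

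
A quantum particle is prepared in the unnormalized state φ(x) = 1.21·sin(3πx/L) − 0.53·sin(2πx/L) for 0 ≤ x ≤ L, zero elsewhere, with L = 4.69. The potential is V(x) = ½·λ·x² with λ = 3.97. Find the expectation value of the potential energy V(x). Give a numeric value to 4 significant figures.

20.50

⟨V⟩ = ∫ V(x)·|φ|² dx / ∫|φ|² dx.
On 0 ≤ x ≤ L (j ≠ l): ∫sin²(jπx/L) dx = L/2, ∫sin(jπx/L)·sin(lπx/L) dx = 0; diagonal moments ∫x·sin²(jπx/L) dx = L²/4, ∫x²·sin²(jπx/L) dx = L³·(1/6 − 1/(4j²π²)); cross terms ∫x·sin(jπx/L)·sin(lπx/L) dx = 0 for j + l even and −4jlL²/(π²(j² − l²)²) for j + l odd, ∫x²·sin(jπx/L)·sin(lπx/L) dx = (−1)^(j+l)·4jlL³/(π²(j² − l²)²); higher powers the same way via product-to-sum and parts.
State is unnormalized: ∫|φ|² dx = 4.0920, and ∫φ*·V(x)·φ dx = 83.895, so ⟨V⟩ = 83.895 / 4.0920.
⟨V⟩ = 20.502.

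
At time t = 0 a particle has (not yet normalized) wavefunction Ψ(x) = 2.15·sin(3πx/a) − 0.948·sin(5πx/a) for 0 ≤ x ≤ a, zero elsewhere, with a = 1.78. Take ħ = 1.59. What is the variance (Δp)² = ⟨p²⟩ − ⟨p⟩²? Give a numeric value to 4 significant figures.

Compute ⟨p⟩ and ⟨p²⟩ separately; (Δp)² = ⟨p²⟩ − ⟨p⟩².
d²/dx² sin(jπx/a) = −(jπ/a)²·sin(jπx/a); on 0 ≤ x ≤ a, ∫sin²(jπx/a) dx = a/2 and ∫sin(jπx/a)·sin(lπx/a) dx = 0 for j ≠ l, so only diagonal terms survive in ∫|Ψ|² and ∫Ψ·Ψ″; ∫Ψ·Ψ′ dx = [Ψ²/2] between the walls = 0.
Normalization: ∫|Ψ|² dx = 4.9139.
⟨p⟩ = 0.0000 and ⟨p²⟩ = 91.385.
(Δp)² = 91.385 − (0.0000)² = 91.385.

91.39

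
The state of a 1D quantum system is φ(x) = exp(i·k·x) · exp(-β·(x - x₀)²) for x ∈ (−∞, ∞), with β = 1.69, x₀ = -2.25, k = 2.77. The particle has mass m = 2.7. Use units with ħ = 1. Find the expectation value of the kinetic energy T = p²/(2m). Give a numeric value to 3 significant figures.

1.73

T = −(ħ²/2m) d²/dx², so ⟨T⟩ = −(ħ²/2m) ∫ φ*·φ'' dx / ∫|φ|² dx; with m = 2.7.
Gaussian moments (u = x − x₀): ∫u^(2j)·e^(−2βu²) du = (2j−1)!!/(4β)^j · √(π/(2β)), odd powers integrate to 0; here √(π/(2β)) = 0.96409. Derivatives: φ′ = (ik − 2βu)·φ, φ″ = ((ik − 2βu)² − 2β)·φ; the odd-in-u pieces drop out.
State is unnormalized: ∫|φ|² dx = 0.96409, and ∫φ*·(−ħ²/2m · φ'') dx = 1.6716, so ⟨T⟩ = 1.6716 / 0.96409.
⟨T⟩ = 1.7339.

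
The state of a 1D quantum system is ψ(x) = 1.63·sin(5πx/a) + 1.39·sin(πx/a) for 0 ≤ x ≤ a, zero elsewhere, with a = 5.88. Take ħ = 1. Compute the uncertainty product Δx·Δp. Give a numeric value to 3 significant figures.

3.16

Δx = √(⟨x²⟩−⟨x⟩²), Δp = √(⟨p²⟩−⟨p⟩²).
On 0 ≤ x ≤ a (j ≠ l): ∫sin²(jπx/a) dx = a/2, ∫sin(jπx/a)·sin(lπx/a) dx = 0; diagonal moments ∫x·sin²(jπx/a) dx = a²/4, ∫x²·sin²(jπx/a) dx = a³·(1/6 − 1/(4j²π²)); cross terms ∫x·sin(jπx/a)·sin(lπx/a) dx = 0 for j + l even and −4jla²/(π²(j² − l²)²) for j + l odd, ∫x²·sin(jπx/a)·sin(lπx/a) dx = (−1)^(j+l)·4jla³/(π²(j² − l²)²); higher powers the same way via product-to-sum and parts. d²/dx² sin(jπx/a) = −(jπ/a)²·sin(jπx/a); on 0 ≤ x ≤ a, ∫sin²(jπx/a) dx = a/2 and ∫sin(jπx/a)·sin(lπx/a) dx = 0 for j ≠ l, so only diagonal terms survive in ∫|ψ|² and ∫ψ·ψ″; ∫ψ·ψ′ dx = [ψ²/2] between the walls = 0.
Normalization: ∫|ψ|² dx = 13.492.
⟨x⟩ = 2.9400, ⟨x²⟩ = 10.987 ⇒ Δx = 1.5308.
⟨p⟩ = 0.0000, ⟨p²⟩ = 4.2520 ⇒ Δp = 2.0620.
Δx·Δp = 3.1566.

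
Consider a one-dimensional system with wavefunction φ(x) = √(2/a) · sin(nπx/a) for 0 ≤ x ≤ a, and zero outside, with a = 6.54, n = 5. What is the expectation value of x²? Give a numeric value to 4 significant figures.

14.17

⟨x²⟩ = ∫ x²·|φ|² dx (integrals over the domain).
With sin²θ = (1 − cos2θ)/2 on 0 ≤ x ≤ a: ∫sin²(nπx/a) dx = a/2, ∫x·sin²(nπx/a) dx = a²/4, ∫x²·sin²(nπx/a) dx = a³·(1/6 − 1/(4n²π²)); higher powers xᵏ the same way, integrating xᵏ·cos(2nπx/a) by parts.
⟨x²⟩ = 14.171.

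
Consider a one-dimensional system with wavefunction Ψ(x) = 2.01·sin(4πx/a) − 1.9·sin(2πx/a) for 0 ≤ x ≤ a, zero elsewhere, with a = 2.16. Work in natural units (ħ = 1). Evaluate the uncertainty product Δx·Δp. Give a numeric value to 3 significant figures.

1.77

Δx = √(⟨x²⟩−⟨x⟩²), Δp = √(⟨p²⟩−⟨p⟩²).
On 0 ≤ x ≤ a (j ≠ l): ∫sin²(jπx/a) dx = a/2, ∫sin(jπx/a)·sin(lπx/a) dx = 0; diagonal moments ∫x·sin²(jπx/a) dx = a²/4, ∫x²·sin²(jπx/a) dx = a³·(1/6 − 1/(4j²π²)); cross terms ∫x·sin(jπx/a)·sin(lπx/a) dx = 0 for j + l even and −4jla²/(π²(j² − l²)²) for j + l odd, ∫x²·sin(jπx/a)·sin(lπx/a) dx = (−1)^(j+l)·4jla³/(π²(j² − l²)²); higher powers the same way via product-to-sum and parts. d²/dx² sin(jπx/a) = −(jπ/a)²·sin(jπx/a); on 0 ≤ x ≤ a, ∫sin²(jπx/a) dx = a/2 and ∫sin(jπx/a)·sin(lπx/a) dx = 0 for j ≠ l, so only diagonal terms survive in ∫|Ψ|² and ∫Ψ·Ψ″; ∫Ψ·Ψ′ dx = [Ψ²/2] between the walls = 0.
Normalization: ∫|Ψ|² dx = 8.2621.
⟨x⟩ = 1.0800, ⟨x²⟩ = 1.3097 ⇒ Δx = 0.37861.
⟨p⟩ = 0.0000, ⟨p²⟩ = 21.868 ⇒ Δp = 4.6763.
Δx·Δp = 1.7705.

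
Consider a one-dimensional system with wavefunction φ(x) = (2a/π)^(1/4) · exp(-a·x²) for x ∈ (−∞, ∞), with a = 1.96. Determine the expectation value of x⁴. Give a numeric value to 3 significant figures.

⟨x⁴⟩ = ∫ x⁴·|φ|² dx (integrals over the domain).
Gaussian moments: ∫x^(2j)·e^(−2ax²) dx = (2j−1)!!/(4a)^j · √(π/(2a)), odd powers integrate to 0; here √(π/(2a)) = 0.89522.
⟨x⁴⟩ = 0.048808.

0.0488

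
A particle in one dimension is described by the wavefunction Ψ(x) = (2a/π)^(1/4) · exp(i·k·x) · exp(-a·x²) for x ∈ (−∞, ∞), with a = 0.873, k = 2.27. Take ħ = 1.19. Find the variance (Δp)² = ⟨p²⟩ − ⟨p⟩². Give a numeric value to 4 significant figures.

1.236

Compute ⟨p⟩ and ⟨p²⟩ separately; (Δp)² = ⟨p²⟩ − ⟨p⟩².
Gaussian moments: ∫x^(2j)·e^(−2ax²) dx = (2j−1)!!/(4a)^j · √(π/(2a)), odd powers integrate to 0; here √(π/(2a)) = 1.3414. Derivatives: Ψ′ = (ik − 2ax)·Ψ, Ψ″ = ((ik − 2ax)² − 2a)·Ψ; the odd-in-x pieces drop out.
⟨p⟩ = 2.7013 and ⟨p²⟩ = 8.5333.
(Δp)² = 8.5333 − (2.7013)² = 1.2363.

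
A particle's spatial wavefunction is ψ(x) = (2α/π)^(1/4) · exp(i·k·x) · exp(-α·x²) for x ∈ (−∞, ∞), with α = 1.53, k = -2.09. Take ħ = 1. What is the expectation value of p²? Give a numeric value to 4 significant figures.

5.898

p² ψ = −ħ² d²ψ/dx²; ⟨p²⟩ = −ħ² ∫ ψ*·ψ'' dx.
Gaussian moments: ∫x^(2j)·e^(−2αx²) dx = (2j−1)!!/(4α)^j · √(π/(2α)), odd powers integrate to 0; here √(π/(2α)) = 1.0132. Derivatives: ψ′ = (ik − 2αx)·ψ, ψ″ = ((ik − 2αx)² − 2α)·ψ; the odd-in-x pieces drop out.
⟨p²⟩ = 5.8981.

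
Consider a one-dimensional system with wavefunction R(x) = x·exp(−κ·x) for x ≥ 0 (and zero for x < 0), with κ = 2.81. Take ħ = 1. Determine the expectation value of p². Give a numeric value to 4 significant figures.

p² R = −ħ² d²R/dx²; ⟨p²⟩ = −ħ² ∫ R*·R'' dx / ∫|R|² dx.
Differentiate x·exp(−κ·x) with the product rule; every integrand then reduces to terms xʲ·e^(−2κx) on [0, ∞), with ∫₀^∞ xʲ·e^(−2κx) dx = j!/(2κ)^(j+1).
State is unnormalized: ∫|R|² dx = 0.011267, and ∫R*·(−ħ² R'') dx = 0.088968, so ⟨p²⟩ = 0.088968 / 0.011267.
⟨p²⟩ = 7.8961.

7.896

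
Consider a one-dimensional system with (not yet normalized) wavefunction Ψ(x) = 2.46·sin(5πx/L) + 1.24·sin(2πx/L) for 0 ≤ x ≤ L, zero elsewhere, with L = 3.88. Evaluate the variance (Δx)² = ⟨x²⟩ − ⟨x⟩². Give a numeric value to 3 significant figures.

Compute ⟨x⟩ and ⟨x²⟩ separately, then (Δx)² = ⟨x²⟩ − ⟨x⟩².
On 0 ≤ x ≤ L (j ≠ l): ∫sin²(jπx/L) dx = L/2, ∫sin(jπx/L)·sin(lπx/L) dx = 0; diagonal moments ∫x·sin²(jπx/L) dx = L²/4, ∫x²·sin²(jπx/L) dx = L³·(1/6 − 1/(4j²π²)); cross terms ∫x·sin(jπx/L)·sin(lπx/L) dx = 0 for j + l even and −4jlL²/(π²(j² − l²)²) for j + l odd, ∫x²·sin(jπx/L)·sin(lπx/L) dx = (−1)^(j+l)·4jlL³/(π²(j² − l²)²); higher powers the same way via product-to-sum and parts.
Normalization: ∫|Ψ|² dx = 14.723.
⟨x⟩ = 1.8827 and ⟨x²⟩ = 4.7327.
(Δx)² = 4.7327 − (1.8827)² = 1.1883.

1.19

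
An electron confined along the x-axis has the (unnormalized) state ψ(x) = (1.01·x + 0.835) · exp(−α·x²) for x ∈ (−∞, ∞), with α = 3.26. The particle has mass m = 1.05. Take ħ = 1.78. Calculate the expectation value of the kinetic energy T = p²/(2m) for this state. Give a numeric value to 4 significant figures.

T = −(ħ²/2m) d²/dx², so ⟨T⟩ = −(ħ²/2m) ∫ ψ*·ψ'' dx / ∫|ψ|² dx; with m = 1.05.
Expand each integrand as polynomial × e^(−2αx²) and use ∫x^(2j)·e^(−2αx²) dx = (2j−1)!!/(4α)^j · √(π/(2α)), odd powers → 0; here √(π/(2α)) = 0.69415. Differentiate with the product rule, d/dx e^(−αx²) = −2αx·e^(−αx²).
State is unnormalized: ∫|ψ|² dx = 0.53828, and ∫ψ*·(−ħ²/2m · ψ'') dx = 3.1817, so ⟨T⟩ = 3.1817 / 0.53828.
⟨T⟩ = 5.9109.

5.911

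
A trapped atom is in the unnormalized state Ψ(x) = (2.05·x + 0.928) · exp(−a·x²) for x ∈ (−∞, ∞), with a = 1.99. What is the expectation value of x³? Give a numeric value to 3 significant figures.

⟨x³⟩ = ∫ x³·|Ψ|² dx / ∫|Ψ|² dx (integrals over the domain).
Expand each integrand as polynomial × e^(−2ax²) and use ∫x^(2j)·e^(−2ax²) dx = (2j−1)!!/(4a)^j · √(π/(2a)), odd powers → 0; here √(π/(2a)) = 0.88845.
State is unnormalized: ∫|Ψ|² dx = 1.2342, and ∫Ψ*·x³·Ψ dx = 0.16005, so ⟨x³⟩ = 0.16005 / 1.2342.
⟨x³⟩ = 0.12968.

0.130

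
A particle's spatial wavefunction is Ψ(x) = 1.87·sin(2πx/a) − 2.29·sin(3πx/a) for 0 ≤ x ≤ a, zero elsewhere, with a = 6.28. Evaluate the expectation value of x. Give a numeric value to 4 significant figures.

4.337

⟨x⟩ = ∫ x·|Ψ|² dx / ∫|Ψ|² dx (integrals over the domain).
On 0 ≤ x ≤ a (j ≠ l): ∫sin²(jπx/a) dx = a/2, ∫sin(jπx/a)·sin(lπx/a) dx = 0; diagonal moments ∫x·sin²(jπx/a) dx = a²/4, ∫x²·sin²(jπx/a) dx = a³·(1/6 − 1/(4j²π²)); cross terms ∫x·sin(jπx/a)·sin(lπx/a) dx = 0 for j + l even and −4jla²/(π²(j² − l²)²) for j + l odd, ∫x²·sin(jπx/a)·sin(lπx/a) dx = (−1)^(j+l)·4jla³/(π²(j² − l²)²); higher powers the same way via product-to-sum and parts.
State is unnormalized: ∫|Ψ|² dx = 27.447, and ∫Ψ*·x·Ψ dx = 119.04, so ⟨x⟩ = 119.04 / 27.447.
⟨x⟩ = 4.3370.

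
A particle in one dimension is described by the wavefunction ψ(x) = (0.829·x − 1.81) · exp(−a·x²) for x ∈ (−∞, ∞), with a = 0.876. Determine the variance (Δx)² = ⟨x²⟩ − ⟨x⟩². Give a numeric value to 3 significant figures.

0.257

Compute ⟨x⟩ and ⟨x²⟩ separately, then (Δx)² = ⟨x²⟩ − ⟨x⟩².
Expand each integrand as polynomial × e^(−2ax²) and use ∫x^(2j)·e^(−2ax²) dx = (2j−1)!!/(4a)^j · √(π/(2a)), odd powers → 0; here √(π/(2a)) = 1.3391.
Normalization: ∫|ψ|² dx = 4.6496.
⟨x⟩ = -0.24666 and ⟨x²⟩ = 0.31763.
(Δx)² = 0.31763 − (-0.24666)² = 0.25679.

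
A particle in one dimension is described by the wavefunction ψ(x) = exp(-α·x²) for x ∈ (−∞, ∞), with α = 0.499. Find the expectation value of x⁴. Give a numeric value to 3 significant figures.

⟨x⁴⟩ = ∫ x⁴·|ψ|² dx / ∫|ψ|² dx (integrals over the domain).
Gaussian moments: ∫x^(2j)·e^(−2αx²) dx = (2j−1)!!/(4α)^j · √(π/(2α)), odd powers integrate to 0; here √(π/(2α)) = 1.7742.
State is unnormalized: ∫|ψ|² dx = 1.7742, and ∫ψ*·x⁴·ψ dx = 1.3360, so ⟨x⁴⟩ = 1.3360 / 1.7742.
⟨x⁴⟩ = 0.75301.

0.753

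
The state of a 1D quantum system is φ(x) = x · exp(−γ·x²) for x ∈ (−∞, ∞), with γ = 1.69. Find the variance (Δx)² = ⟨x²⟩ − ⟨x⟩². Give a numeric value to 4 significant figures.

0.4438

Compute ⟨x⟩ and ⟨x²⟩ separately, then (Δx)² = ⟨x²⟩ − ⟨x⟩².
Expand each integrand as polynomial × e^(−2γx²) and use ∫x^(2j)·e^(−2γx²) dx = (2j−1)!!/(4γ)^j · √(π/(2γ)), odd powers → 0; here √(π/(2γ)) = 0.96409.
Normalization: ∫|φ|² dx = 0.14262.
⟨x⟩ = 0.0000 and ⟨x²⟩ = 0.44379.
(Δx)² = 0.44379 − (0.0000)² = 0.44379.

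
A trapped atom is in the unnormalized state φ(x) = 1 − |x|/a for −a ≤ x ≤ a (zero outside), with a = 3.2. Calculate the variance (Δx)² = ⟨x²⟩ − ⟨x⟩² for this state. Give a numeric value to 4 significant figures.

1.024

Compute ⟨x⟩ and ⟨x²⟩ separately, then (Δx)² = ⟨x²⟩ − ⟨x⟩².
φ is even, so ∫ over [−a, a] = 2∫₀ᵃ with φ = 1 − x/a there: ∫₀ᵃ (1 − x/a)² dx = a/3, ∫₀ᵃ x²(1 − x/a)² dx = a³/30, ∫₀ᵃ x⁴(1 − x/a)² dx = a⁵/105.
Normalization: ∫|φ|² dx = 2.1333.
⟨x⟩ = 0.0000 and ⟨x²⟩ = 1.0240.
(Δx)² = 1.0240 − (0.0000)² = 1.0240.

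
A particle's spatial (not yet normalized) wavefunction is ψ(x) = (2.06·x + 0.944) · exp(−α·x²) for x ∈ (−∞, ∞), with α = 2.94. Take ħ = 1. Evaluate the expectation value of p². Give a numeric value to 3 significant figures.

4.63

p² ψ = −ħ² d²ψ/dx²; ⟨p²⟩ = −ħ² ∫ ψ*·ψ'' dx / ∫|ψ|² dx.
Expand each integrand as polynomial × e^(−2αx²) and use ∫x^(2j)·e^(−2αx²) dx = (2j−1)!!/(4α)^j · √(π/(2α)), odd powers → 0; here √(π/(2α)) = 0.73095. Differentiate with the product rule, d/dx e^(−αx²) = −2αx·e^(−αx²).
State is unnormalized: ∫|ψ|² dx = 0.91514, and ∫ψ*·(−ħ² ψ'') dx = 4.2414, so ⟨p²⟩ = 4.2414 / 0.91514.
⟨p²⟩ = 4.6347.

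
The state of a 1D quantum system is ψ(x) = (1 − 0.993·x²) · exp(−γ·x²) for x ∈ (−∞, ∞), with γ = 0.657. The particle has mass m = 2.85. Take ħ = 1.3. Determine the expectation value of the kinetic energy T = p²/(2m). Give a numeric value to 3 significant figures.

T = −(ħ²/2m) d²/dx², so ⟨T⟩ = −(ħ²/2m) ∫ ψ*·ψ'' dx / ∫|ψ|² dx; with m = 2.85.
Expand each integrand as polynomial × e^(−2γx²) and use ∫x^(2j)·e^(−2γx²) dx = (2j−1)!!/(4γ)^j · √(π/(2γ)), odd powers → 0; here √(π/(2γ)) = 1.5462. Differentiate with the product rule, d/dx e^(−γx²) = −2γx·e^(−γx²).
State is unnormalized: ∫|ψ|² dx = 1.0400, and ∫ψ*·(−ħ²/2m · ψ'') dx = 0.82984, so ⟨T⟩ = 0.82984 / 1.0400.
⟨T⟩ = 0.79791.

0.798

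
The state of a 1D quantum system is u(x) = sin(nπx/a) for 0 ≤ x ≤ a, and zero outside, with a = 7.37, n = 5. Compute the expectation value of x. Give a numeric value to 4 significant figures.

⟨x⟩ = ∫ x·|u|² dx / ∫|u|² dx (integrals over the domain).
With sin²θ = (1 − cos2θ)/2 on 0 ≤ x ≤ a: ∫sin²(nπx/a) dx = a/2, ∫x·sin²(nπx/a) dx = a²/4, ∫x²·sin²(nπx/a) dx = a³·(1/6 − 1/(4n²π²)); higher powers xᵏ the same way, integrating xᵏ·cos(2nπx/a) by parts.
State is unnormalized: ∫|u|² dx = 3.6850, and ∫u*·x·u dx = 13.579, so ⟨x⟩ = 13.579 / 3.6850.
⟨x⟩ = 3.6850.

3.685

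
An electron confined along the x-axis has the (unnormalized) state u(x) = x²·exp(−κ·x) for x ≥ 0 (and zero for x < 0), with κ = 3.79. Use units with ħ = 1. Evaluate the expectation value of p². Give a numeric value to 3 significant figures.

4.79

p² u = −ħ² d²u/dx²; ⟨p²⟩ = −ħ² ∫ u*·u'' dx / ∫|u|² dx.
Differentiate x²·exp(−κ·x) with the product rule; every integrand then reduces to terms xʲ·e^(−2κx) on [0, ∞), with ∫₀^∞ xʲ·e^(−2κx) dx = j!/(2κ)^(j+1).
State is unnormalized: ∫|u|² dx = 0.00095910, and ∫u*·(−ħ² u'') dx = 0.0045922, so ⟨p²⟩ = 0.0045922 / 0.00095910.
⟨p²⟩ = 4.7880.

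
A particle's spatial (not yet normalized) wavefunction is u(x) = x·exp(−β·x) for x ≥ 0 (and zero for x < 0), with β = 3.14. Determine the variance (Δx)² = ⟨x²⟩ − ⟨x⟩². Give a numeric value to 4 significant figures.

0.07607

Compute ⟨x⟩ and ⟨x²⟩ separately, then (Δx)² = ⟨x²⟩ − ⟨x⟩².
Every integrand reduces to terms xʲ·e^(−2βx) on [0, ∞); use ∫₀^∞ xʲ·e^(−2βx) dx = j!/(2β)^(j+1).
Normalization: ∫|u|² dx = 0.0080752.
⟨x⟩ = 0.47771 and ⟨x²⟩ = 0.30427.
(Δx)² = 0.30427 − (0.47771)² = 0.076068.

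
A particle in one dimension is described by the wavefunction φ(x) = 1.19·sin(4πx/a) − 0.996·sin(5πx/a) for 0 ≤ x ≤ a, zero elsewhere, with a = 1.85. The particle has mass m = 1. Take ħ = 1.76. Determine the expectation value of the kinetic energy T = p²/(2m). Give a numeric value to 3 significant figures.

88.0

T = −(ħ²/2m) d²/dx², so ⟨T⟩ = −(ħ²/2m) ∫ φ*·φ'' dx / ∫|φ|² dx; with m = 1.
d²/dx² sin(jπx/a) = −(jπ/a)²·sin(jπx/a); on 0 ≤ x ≤ a, ∫sin²(jπx/a) dx = a/2 and ∫sin(jπx/a)·sin(lπx/a) dx = 0 for j ≠ l, so only diagonal terms survive in ∫|φ|² and ∫φ·φ″; ∫φ·φ′ dx = [φ²/2] between the walls = 0.
State is unnormalized: ∫|φ|² dx = 2.2275, and ∫φ*·(−ħ²/2m · φ'') dx = 196.07, so ⟨T⟩ = 196.07 / 2.2275.
⟨T⟩ = 88.020.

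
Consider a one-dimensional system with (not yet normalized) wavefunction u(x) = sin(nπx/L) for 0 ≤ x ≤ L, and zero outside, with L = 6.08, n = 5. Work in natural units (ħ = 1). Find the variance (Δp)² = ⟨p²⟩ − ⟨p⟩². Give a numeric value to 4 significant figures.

Compute ⟨p⟩ and ⟨p²⟩ separately; (Δp)² = ⟨p²⟩ − ⟨p⟩².
d/dx sin(nπx/L) = (nπ/L)·cos(nπx/L) and d²/dx² sin(nπx/L) = −(nπ/L)²·sin(nπx/L); on 0 ≤ x ≤ L, ∫sin²(nπx/L) dx = L/2 and ∫sin(nπx/L)·cos(nπx/L) dx = 0.
Normalization: ∫|u|² dx = 3.0400.
⟨p⟩ = 0.0000 and ⟨p²⟩ = 6.6747.
(Δp)² = 6.6747 − (0.0000)² = 6.6747.

6.675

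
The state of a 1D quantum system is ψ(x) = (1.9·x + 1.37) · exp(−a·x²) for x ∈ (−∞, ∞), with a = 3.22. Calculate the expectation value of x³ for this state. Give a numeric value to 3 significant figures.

0.0436

⟨x³⟩ = ∫ x³·|ψ|² dx / ∫|ψ|² dx (integrals over the domain).
Expand each integrand as polynomial × e^(−2ax²) and use ∫x^(2j)·e^(−2ax²) dx = (2j−1)!!/(4a)^j · √(π/(2a)), odd powers → 0; here √(π/(2a)) = 0.69844.
State is unnormalized: ∫|ψ|² dx = 1.5067, and ∫ψ*·x³·ψ dx = 0.065755, so ⟨x³⟩ = 0.065755 / 1.5067.
⟨x³⟩ = 0.043642.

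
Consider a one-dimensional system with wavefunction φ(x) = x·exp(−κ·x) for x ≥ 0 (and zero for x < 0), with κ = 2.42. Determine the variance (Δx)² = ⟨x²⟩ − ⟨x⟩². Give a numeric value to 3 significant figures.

0.128

Compute ⟨x⟩ and ⟨x²⟩ separately, then (Δx)² = ⟨x²⟩ − ⟨x⟩².
Every integrand reduces to terms xʲ·e^(−2κx) on [0, ∞); use ∫₀^∞ xʲ·e^(−2κx) dx = j!/(2κ)^(j+1).
Normalization: ∫|φ|² dx = 0.017640.
⟨x⟩ = 0.61983 and ⟨x²⟩ = 0.51226.
(Δx)² = 0.51226 − (0.61983)² = 0.12807.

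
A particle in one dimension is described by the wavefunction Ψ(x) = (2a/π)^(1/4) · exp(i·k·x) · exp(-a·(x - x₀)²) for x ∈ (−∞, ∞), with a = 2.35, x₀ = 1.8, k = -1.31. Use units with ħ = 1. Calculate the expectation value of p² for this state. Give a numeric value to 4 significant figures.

4.066

p² Ψ = −ħ² d²Ψ/dx²; ⟨p²⟩ = −ħ² ∫ Ψ*·Ψ'' dx.
Gaussian moments (u = x − x₀): ∫u^(2j)·e^(−2au²) du = (2j−1)!!/(4a)^j · √(π/(2a)), odd powers integrate to 0; here √(π/(2a)) = 0.81757. Derivatives: Ψ′ = (ik − 2au)·Ψ, Ψ″ = ((ik − 2au)² − 2a)·Ψ; the odd-in-u pieces drop out.
⟨p²⟩ = 4.0661.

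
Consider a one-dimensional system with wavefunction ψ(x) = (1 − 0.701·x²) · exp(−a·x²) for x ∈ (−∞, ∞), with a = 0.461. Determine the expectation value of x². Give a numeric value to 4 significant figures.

0.7143

⟨x²⟩ = ∫ x²·|ψ|² dx / ∫|ψ|² dx (integrals over the domain).
Expand each integrand as polynomial × e^(−2ax²) and use ∫x^(2j)·e^(−2ax²) dx = (2j−1)!!/(4a)^j · √(π/(2a)), odd powers → 0; here √(π/(2a)) = 1.8459.
State is unnormalized: ∫|ψ|² dx = 1.2427, and ∫ψ*·x²·ψ dx = 0.88774, so ⟨x²⟩ = 0.88774 / 1.2427.
⟨x²⟩ = 0.71434.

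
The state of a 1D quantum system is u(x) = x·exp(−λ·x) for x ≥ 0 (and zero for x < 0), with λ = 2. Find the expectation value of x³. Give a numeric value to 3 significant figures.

0.938

⟨x³⟩ = ∫ x³·|u|² dx / ∫|u|² dx (integrals over the domain).
Every integrand reduces to terms xʲ·e^(−2λx) on [0, ∞); use ∫₀^∞ xʲ·e^(−2λx) dx = j!/(2λ)^(j+1).
State is unnormalized: ∫|u|² dx = 0.031250, and ∫u*·x³·u dx = 0.029297, so ⟨x³⟩ = 0.029297 / 0.031250.
⟨x³⟩ = 0.93750.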